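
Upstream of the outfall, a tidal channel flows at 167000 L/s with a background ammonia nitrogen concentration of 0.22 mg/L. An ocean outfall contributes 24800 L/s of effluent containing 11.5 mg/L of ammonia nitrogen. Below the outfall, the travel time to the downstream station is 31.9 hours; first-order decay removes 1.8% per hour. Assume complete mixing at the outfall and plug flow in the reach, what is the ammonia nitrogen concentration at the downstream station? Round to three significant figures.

0.940 mg/L

Mass balance: C = (167000·0.2200 + 24800·11.50) / 191800 = 321900/191800 = 1.679 mg/L.
1.8%/h lost → k = −ln(1 − 0.018) = 0.01816 h⁻¹.
After decay, C = 1.679 × e^(−kt) = 1.679 × 0.5602 = 0.9403 mg/L.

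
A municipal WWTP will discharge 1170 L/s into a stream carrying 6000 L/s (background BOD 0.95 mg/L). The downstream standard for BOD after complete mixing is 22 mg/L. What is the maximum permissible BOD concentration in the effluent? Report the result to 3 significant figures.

At the limit, (Qr·Cr + Qe·Cₑ)/(Qr + Qe) = 22:
Cₑ = (7170·22 − 6000·0.9500) / 1170 = 129.9 mg/L.

130 mg/L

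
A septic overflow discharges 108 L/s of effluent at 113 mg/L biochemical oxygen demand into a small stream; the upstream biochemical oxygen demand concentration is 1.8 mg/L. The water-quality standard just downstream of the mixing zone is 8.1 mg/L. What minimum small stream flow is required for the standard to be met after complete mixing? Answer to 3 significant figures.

1800 L/s

Set C_mix = 8.1: (Q·1.800 + 108.0·113.0) / (Q + 108.0) = 8.1
→ Q = 108.0·(113.0 − 8.1)/(8.1 − 1.800) = 1798 L/s.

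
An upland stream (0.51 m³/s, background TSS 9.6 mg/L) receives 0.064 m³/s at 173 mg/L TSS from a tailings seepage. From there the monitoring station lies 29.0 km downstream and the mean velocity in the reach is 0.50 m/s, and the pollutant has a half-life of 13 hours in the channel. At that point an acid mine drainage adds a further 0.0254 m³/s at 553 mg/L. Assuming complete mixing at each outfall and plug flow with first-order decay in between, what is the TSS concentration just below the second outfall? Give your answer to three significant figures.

34.7 mg/L

Conservation of mass: C = (0.5100·9.600 + 0.06400·173.0) / 0.5740 = 15.97/0.5740 = 27.82 mg/L; combined flow 0.5740 m³/s.
Travel time t = 29.0·1000 / 0.50 = 58000 s = 16.11 h.
Half-life 13 h → k = ln 2 / 13 = 0.05332 h⁻¹ = 1.280 d⁻¹.
After decay, C = 27.82 × e^(−kt) = 27.82 × 0.4236 = 11.78 mg/L.
Second outfall: C = (0.5740·11.78 + 0.02540·553.0)/0.5994 = 34.72 mg/L.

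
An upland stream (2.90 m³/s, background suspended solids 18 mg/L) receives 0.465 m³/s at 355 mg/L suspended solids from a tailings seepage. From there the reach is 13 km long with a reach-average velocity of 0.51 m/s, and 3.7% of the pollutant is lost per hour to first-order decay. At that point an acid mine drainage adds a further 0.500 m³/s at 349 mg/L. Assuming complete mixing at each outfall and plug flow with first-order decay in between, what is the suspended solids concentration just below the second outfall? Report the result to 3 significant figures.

Flow-weighted average: C = (2.900·18.00 + 0.4650·355.0) / 3.365 = 217.3/3.365 = 64.57 mg/L; combined flow 3.365 m³/s.
Travel time t = 13·1000 / 0.51 = 25490 s = 7.081 h.
3.7%/h lost → k = −ln(1 − 0.037) = 0.03770 h⁻¹.
Applying C = C₀e^(−kt): 64.57 × 0.7657 = 49.44 mg/L.
At the second outfall, C = (3.365·49.44 + 0.5000·349.0) / (3.365 + 0.5000) = 88.19 mg/L.

88.2 mg/L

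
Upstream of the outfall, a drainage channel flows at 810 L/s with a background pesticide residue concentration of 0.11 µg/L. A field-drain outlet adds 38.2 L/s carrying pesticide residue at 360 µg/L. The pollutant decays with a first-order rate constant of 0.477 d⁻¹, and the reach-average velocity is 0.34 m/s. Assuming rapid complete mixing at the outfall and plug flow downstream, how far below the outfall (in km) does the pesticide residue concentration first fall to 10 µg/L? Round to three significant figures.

Conservation of mass: C = (810.0·0.1100 + 38.20·360.0) / 848.2 = 13840/848.2 = 16.32 µg/L.
Set 16.32·exp(−k·t) = 10 → t = ln(16.32/10)/k = 88700 s = 24.64 h.
Distance = v·t = 0.34·88700 = 30160 m = 30.16 km.

30.2 km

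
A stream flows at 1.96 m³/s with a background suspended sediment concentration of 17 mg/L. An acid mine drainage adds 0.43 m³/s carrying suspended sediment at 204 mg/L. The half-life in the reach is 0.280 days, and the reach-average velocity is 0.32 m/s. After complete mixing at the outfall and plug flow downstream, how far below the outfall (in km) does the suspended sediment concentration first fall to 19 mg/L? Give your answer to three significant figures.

Flow-weighted average: C = (1.960·17.00 + 0.4300·204.0) / 2.390 = 121.0/2.390 = 50.64 mg/L.
Half-life 0.280 d → k = ln 2 / 0.280 = 2.476 d⁻¹.
Set 50.64·exp(−k·t) = 19 → t = ln(50.64/19)/k = 34220 s = 9.505 h.
Distance = v·t = 0.32·34220 = 10950 m = 10.95 km.

10.9 km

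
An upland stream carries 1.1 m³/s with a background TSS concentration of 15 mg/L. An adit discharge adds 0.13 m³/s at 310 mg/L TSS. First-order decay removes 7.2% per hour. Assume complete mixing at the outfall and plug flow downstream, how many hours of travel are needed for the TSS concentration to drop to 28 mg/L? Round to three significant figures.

6.70 h

Mixed concentration C = ΣQC/ΣQ = (1.100·15.00 + 0.1300·310.0) / 1.230 = 56.80/1.230 = 46.18 mg/L.
7.2%/h lost → k = −ln(1 − 0.072) = 0.07472 h⁻¹.
46.18·exp(−k·t) = 28 → t = ln(46.18/28)/k = 24100 s = 6.696 h.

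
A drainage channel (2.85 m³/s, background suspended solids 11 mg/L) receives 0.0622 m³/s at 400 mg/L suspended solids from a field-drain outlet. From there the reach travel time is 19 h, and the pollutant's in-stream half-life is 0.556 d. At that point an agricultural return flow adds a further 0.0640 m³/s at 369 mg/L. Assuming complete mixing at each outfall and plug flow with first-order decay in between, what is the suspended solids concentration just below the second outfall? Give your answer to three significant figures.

After mixing, C = (2.850·11.00 + 0.06220·400.0) / 2.912 = 56.23/2.912 = 19.31 mg/L; combined flow 2.912 m³/s.
Half-life 0.556 d → k = ln 2 / 0.556 = 1.247 d⁻¹.
Decay over the reach: 19.31·exp(−kt) = 19.31·0.3727 = 7.197 mg/L.
Second outfall: C = (2.912·7.197 + 0.06400·369.0)/2.976 = 14.98 mg/L.

15.0 mg/L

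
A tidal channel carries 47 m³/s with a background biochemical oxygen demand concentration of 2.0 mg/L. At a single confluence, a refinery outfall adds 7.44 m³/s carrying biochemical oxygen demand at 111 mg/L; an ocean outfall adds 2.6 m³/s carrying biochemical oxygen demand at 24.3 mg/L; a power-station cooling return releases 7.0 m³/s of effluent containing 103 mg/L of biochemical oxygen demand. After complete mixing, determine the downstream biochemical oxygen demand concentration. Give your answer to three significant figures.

After mixing, C = (47.00·2.000 + 7.440·111.0 + 2.600·24.30 + 7.000·103.0) / 64.04 = 1704/64.04 = 26.61 mg/L.

26.6 mg/L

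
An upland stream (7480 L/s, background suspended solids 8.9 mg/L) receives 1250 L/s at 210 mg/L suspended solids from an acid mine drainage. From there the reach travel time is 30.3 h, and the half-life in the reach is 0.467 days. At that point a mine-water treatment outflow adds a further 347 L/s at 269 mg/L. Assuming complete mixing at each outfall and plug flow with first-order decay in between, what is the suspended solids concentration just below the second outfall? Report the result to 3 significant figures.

15.8 mg/L

Mixed concentration C = ΣQC/ΣQ = (7480·8.900 + 1250·210.0) / 8730 = 329100/8730 = 37.69 mg/L; combined flow 8730 L/s.
Half-life 0.467 d → k = ln 2 / 0.467 = 1.484 d⁻¹.
First-order decay: C = 37.69·exp(−k·t) = 37.69·0.1535 = 5.787 mg/L.
Second outfall: C = (8730·5.787 + 347.0·269.0)/9077 = 15.85 mg/L.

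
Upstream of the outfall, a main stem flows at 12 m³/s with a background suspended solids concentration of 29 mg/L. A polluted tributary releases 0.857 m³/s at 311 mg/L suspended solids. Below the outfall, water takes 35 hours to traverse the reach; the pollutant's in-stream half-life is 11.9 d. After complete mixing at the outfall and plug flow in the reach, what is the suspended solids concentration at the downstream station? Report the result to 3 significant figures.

43.9 mg/L

Mass balance: C = (12.00·29.00 + 0.8570·311.0) / 12.86 = 614.5/12.86 = 47.80 mg/L.
Half-life 11.9 d → k = ln 2 / 11.9 = 0.05825 d⁻¹.
First-order decay: C = 47.80·exp(−k·t) = 47.80·0.9186 = 43.90 mg/L.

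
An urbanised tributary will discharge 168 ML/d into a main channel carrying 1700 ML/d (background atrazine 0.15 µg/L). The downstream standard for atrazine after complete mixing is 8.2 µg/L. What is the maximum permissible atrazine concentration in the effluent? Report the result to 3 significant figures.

At the limit, (Qr·Cr + Qe·Cₑ)/(Qr + Qe) = 8.2:
Cₑ = (1868·8.2 − 1700·0.1500) / 168.0 = 89.66 µg/L.

89.7 µg/L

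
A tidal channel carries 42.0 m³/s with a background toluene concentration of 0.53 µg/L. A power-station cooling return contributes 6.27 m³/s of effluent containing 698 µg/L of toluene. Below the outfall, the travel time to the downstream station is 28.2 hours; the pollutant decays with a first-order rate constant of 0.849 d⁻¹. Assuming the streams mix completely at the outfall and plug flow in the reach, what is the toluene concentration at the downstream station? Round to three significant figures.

33.6 µg/L

Flow-weighted average: C = (42.00·0.5300 + 6.270·698.0) / 48.27 = 4399/48.27 = 91.13 µg/L.
Decay over the reach: 91.13·exp(−kt) = 91.13·0.3688 = 33.61 µg/L.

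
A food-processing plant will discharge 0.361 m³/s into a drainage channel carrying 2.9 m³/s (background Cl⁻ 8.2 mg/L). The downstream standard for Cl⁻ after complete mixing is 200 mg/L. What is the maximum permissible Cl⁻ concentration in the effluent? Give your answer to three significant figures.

At the limit, (Qr·Cr + Qe·Cₑ)/(Qr + Qe) = 200:
Cₑ = (3.261·200 − 2.900·8.200) / 0.3610 = 1741 mg/L.

1740 mg/L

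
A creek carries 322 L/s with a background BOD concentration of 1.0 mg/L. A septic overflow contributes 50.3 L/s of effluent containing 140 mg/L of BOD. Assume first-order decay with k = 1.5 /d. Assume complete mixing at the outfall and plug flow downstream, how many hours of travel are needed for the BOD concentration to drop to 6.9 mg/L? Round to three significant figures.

Mixed concentration C = ΣQC/ΣQ = (322.0·1.000 + 50.30·140.0) / 372.3 = 7364/372.3 = 19.78 mg/L.
19.78·exp(−k·t) = 6.9 → t = ln(19.78/6.9)/k = 60660 s = 16.85 h.

16.9 h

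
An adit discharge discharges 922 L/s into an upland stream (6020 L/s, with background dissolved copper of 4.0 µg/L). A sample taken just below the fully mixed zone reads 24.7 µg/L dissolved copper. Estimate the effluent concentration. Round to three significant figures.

Mass balance: 6020·4.000 + 922.0·Cₑ = 6942·24.70
→ Cₑ = (6942·24.70 − 6020·4.000) / 922.0 = 159.9 µg/L.

160 µg/L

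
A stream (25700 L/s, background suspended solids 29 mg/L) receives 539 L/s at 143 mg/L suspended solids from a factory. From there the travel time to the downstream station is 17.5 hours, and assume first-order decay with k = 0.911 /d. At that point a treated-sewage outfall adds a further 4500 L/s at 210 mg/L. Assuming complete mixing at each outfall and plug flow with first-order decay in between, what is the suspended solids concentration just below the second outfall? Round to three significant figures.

44.5 mg/L

Mixed concentration C = ΣQC/ΣQ = (25700·29.00 + 539.0·143.0) / 26240 = 822400/26240 = 31.34 mg/L; combined flow 26240 L/s.
After decay, C = 31.34 × e^(−kt) = 31.34 × 0.5146 = 16.13 mg/L.
Second outfall: C = (26240·16.13 + 4500·210.0)/30740 = 44.51 mg/L.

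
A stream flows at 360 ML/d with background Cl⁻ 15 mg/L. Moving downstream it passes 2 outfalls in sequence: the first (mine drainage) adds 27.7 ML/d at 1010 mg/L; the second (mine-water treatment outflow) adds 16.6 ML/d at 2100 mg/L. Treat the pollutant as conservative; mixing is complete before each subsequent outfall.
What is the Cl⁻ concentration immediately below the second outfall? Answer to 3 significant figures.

After outfall 1: Q = 360.0 + 27.70 = 387.7 ML/d; C = (360.0·15.00 + 27.70·1010)/387.7 = 86.09 mg/L.
After outfall 2: Q = 387.7 + 16.60 = 404.3 ML/d; C = (387.7·86.09 + 16.60·2100)/404.3 = 168.8 mg/L.

169 mg/L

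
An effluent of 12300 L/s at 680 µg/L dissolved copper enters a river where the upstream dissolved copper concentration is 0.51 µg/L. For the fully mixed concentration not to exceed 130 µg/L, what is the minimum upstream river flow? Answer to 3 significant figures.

Set C_mix = 130: (Q·0.5100 + 12300·680.0) / (Q + 12300) = 130
→ Q = 12300·(680.0 − 130)/(130 − 0.5100) = 52240 L/s.

52200 L/s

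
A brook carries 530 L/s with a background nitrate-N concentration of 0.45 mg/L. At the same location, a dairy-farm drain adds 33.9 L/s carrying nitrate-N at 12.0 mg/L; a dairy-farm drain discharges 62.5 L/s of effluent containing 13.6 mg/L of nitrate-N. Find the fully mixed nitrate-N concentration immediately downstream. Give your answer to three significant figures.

Conservation of mass: C = (530.0·0.4500 + 33.90·12.00 + 62.50·13.60) / 626.4 = 1495/626.4 = 2.387 mg/L.

2.39 mg/L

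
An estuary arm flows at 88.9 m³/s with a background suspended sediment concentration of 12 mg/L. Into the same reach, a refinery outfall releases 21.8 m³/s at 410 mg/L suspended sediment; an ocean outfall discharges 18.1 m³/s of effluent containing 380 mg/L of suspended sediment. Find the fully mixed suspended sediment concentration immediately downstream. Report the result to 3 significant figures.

Flow-weighted average: C = (88.90·12.00 + 21.80·410.0 + 18.10·380.0) / 128.8 = 16880/128.8 = 131.1 mg/L.

131 mg/L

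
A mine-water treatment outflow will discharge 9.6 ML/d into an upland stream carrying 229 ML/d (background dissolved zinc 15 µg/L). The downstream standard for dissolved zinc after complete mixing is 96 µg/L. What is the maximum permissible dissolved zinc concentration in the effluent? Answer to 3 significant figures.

At the limit, (Qr·Cr + Qe·Cₑ)/(Qr + Qe) = 96:
Cₑ = (238.6·96 − 229.0·15.00) / 9.600 = 2028 µg/L.

2030 µg/L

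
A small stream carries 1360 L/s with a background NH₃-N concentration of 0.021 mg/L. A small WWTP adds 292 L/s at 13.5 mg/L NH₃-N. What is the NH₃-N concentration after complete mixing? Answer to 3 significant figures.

2.40 mg/L

After mixing, C = (1360·0.02100 + 292.0·13.50) / 1652 = 3971/1652 = 2.403 mg/L.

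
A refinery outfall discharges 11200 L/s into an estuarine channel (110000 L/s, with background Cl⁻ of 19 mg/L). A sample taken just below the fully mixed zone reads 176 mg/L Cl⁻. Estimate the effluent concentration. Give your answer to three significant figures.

1720 mg/L

Mass balance: 110000·19.00 + 11200·Cₑ = 121200·176.0
→ Cₑ = (121200·176.0 − 110000·19.00) / 11200 = 1718 mg/L.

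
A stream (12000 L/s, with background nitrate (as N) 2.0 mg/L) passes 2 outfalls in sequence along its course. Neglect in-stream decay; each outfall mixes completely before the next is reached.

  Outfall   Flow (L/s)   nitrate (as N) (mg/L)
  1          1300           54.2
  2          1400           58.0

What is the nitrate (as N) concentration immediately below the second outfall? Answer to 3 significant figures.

Below outfall 1: Q → 13300 L/s, C = (12000·2.000 + 1300·54.20)/13300 = 7.102 mg/L.
Below outfall 2: Q → 14700 L/s, C = (13300·7.102 + 1400·58.00)/14700 = 11.95 mg/L.

11.9 mg/L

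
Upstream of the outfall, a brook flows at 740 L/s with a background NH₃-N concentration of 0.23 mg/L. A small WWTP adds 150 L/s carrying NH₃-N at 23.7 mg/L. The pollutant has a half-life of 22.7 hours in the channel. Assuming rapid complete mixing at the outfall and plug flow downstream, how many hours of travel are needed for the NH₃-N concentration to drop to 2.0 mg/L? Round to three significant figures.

Conservation of mass: C = (740.0·0.2300 + 150.0·23.70) / 890.0 = 3725/890.0 = 4.186 mg/L.
Half-life 22.7 h → k = ln 2 / 22.7 = 0.03054 h⁻¹ = 0.7328 d⁻¹.
4.186·exp(−k·t) = 2.0 → t = ln(4.186/2.0)/k = 87070 s = 24.19 h.

24.2 h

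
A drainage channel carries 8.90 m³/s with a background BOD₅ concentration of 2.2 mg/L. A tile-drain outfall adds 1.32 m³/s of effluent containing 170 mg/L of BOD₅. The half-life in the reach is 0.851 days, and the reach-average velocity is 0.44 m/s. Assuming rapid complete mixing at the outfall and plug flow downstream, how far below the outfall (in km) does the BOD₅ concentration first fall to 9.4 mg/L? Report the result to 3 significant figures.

Flow-weighted average: C = (8.900·2.200 + 1.320·170.0) / 10.22 = 244.0/10.22 = 23.87 mg/L.
Half-life 0.851 d → k = ln 2 / 0.851 = 0.8145 d⁻¹.
Set 23.87·exp(−k·t) = 9.4 → t = ln(23.87/9.4)/k = 98870 s = 27.46 h.
Distance = v·t = 0.44·98870 = 43500 m = 43.50 km.

43.5 km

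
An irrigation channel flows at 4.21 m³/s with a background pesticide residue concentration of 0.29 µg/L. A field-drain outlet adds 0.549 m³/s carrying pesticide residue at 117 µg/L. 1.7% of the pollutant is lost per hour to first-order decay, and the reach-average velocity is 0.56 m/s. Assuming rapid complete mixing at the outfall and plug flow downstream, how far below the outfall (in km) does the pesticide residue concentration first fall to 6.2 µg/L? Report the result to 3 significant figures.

After mixing, C = (4.210·0.2900 + 0.5490·117.0) / 4.759 = 65.45/4.759 = 13.75 µg/L.
1.7%/h lost → k = −ln(1 − 0.017) = 0.01715 h⁻¹.
Set 13.75·exp(−k·t) = 6.2 → t = ln(13.75/6.2)/k = 167300 s = 46.47 h.
Distance = v·t = 0.56·167300 = 93680 m = 93.68 km.

93.7 km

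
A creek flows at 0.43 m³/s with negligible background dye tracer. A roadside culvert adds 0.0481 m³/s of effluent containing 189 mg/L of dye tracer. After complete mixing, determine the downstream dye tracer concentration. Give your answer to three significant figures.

19.0 mg/L

Mixed concentration C = ΣQC/ΣQ = (0.4300·0 + 0.04810·189.0) / 0.4781 = 9.091/0.4781 = 19.01 mg/L.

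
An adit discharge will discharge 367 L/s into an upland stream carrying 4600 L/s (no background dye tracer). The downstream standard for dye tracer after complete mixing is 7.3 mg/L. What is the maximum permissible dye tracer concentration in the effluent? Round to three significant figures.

98.8 mg/L

At the limit, (Qr·Cr + Qe·Cₑ)/(Qr + Qe) = 7.3:
Cₑ = (4967·7.3 − 4600·0) / 367.0 = 98.80 mg/L.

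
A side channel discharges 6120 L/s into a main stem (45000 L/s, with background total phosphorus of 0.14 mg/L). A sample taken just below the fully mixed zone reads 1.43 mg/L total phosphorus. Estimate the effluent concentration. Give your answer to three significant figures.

10.9 mg/L

Mass balance: 45000·0.1400 + 6120·Cₑ = 51120·1.430
→ Cₑ = (51120·1.430 − 45000·0.1400) / 6120 = 10.92 mg/L.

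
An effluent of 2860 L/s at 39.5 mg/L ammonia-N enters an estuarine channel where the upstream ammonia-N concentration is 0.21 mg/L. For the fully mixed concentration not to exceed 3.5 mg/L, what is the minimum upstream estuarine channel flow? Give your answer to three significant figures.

31300 L/s

Set C_mix = 3.5: (Q·0.2100 + 2860·39.50) / (Q + 2860) = 3.5
→ Q = 2860·(39.50 − 3.5)/(3.5 − 0.2100) = 31290 L/s.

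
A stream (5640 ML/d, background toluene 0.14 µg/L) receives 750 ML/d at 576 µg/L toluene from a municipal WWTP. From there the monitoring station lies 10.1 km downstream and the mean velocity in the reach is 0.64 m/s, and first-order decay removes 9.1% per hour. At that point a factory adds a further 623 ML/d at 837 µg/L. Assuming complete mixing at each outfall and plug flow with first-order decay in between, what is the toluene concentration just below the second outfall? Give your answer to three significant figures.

115 µg/L

Mass balance: C = (5640·0.1400 + 750.0·576.0) / 6390 = 432800/6390 = 67.73 µg/L; combined flow 6390 ML/d.
Travel time t = 10.1·1000 / 0.64 = 15780 s = 4.384 h.
9.1%/h lost → k = −ln(1 − 0.091) = 0.09541 h⁻¹.
First-order decay: C = 67.73·exp(−k·t) = 67.73·0.6582 = 44.58 µg/L.
At the second outfall, C = (6390·44.58 + 623.0·837.0) / (6390 + 623.0) = 115.0 µg/L.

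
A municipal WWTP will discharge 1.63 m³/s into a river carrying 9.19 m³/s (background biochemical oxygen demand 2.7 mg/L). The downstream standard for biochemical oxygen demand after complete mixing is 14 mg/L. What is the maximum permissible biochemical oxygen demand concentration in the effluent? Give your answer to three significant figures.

At the limit, (Qr·Cr + Qe·Cₑ)/(Qr + Qe) = 14:
Cₑ = (10.82·14 − 9.190·2.700) / 1.630 = 77.71 mg/L.

77.7 mg/L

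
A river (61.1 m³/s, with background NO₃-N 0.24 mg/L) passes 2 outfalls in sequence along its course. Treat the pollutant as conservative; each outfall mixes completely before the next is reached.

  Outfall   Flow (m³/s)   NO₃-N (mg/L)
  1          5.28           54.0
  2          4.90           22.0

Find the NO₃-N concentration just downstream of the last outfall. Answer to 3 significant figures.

Below outfall 1: Q → 66.38 m³/s, C = (61.10·0.2400 + 5.280·54.00)/66.38 = 4.516 mg/L.
Below outfall 2: Q → 71.28 m³/s, C = (66.38·4.516 + 4.900·22.00)/71.28 = 5.718 mg/L.

5.72 mg/L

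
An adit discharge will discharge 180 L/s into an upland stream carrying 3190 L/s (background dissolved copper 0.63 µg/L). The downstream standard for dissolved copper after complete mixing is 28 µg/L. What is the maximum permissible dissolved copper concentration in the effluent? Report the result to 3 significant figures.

513 µg/L

At the limit, (Qr·Cr + Qe·Cₑ)/(Qr + Qe) = 28:
Cₑ = (3370·28 − 3190·0.6300) / 180.0 = 513.1 µg/L.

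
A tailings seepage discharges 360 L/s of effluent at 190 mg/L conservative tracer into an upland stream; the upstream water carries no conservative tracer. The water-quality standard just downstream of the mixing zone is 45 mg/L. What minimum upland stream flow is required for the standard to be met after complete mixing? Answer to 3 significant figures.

1160 L/s

Set C_mix = 45: (Q·0 + 360.0·190.0) / (Q + 360.0) = 45
→ Q = 360.0·(190.0 − 45)/(45 − 0) = 1160 L/s.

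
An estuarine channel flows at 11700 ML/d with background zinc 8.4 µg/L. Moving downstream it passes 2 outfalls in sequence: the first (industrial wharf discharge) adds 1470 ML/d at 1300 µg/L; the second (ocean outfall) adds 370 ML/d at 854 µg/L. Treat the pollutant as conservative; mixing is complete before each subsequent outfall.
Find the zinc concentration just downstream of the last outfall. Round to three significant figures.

172 µg/L

Below outfall 1: Q → 13170 ML/d, C = (11700·8.400 + 1470·1300)/13170 = 152.6 µg/L.
Below outfall 2: Q → 13540 ML/d, C = (13170·152.6 + 370.0·854.0)/13540 = 171.7 µg/L.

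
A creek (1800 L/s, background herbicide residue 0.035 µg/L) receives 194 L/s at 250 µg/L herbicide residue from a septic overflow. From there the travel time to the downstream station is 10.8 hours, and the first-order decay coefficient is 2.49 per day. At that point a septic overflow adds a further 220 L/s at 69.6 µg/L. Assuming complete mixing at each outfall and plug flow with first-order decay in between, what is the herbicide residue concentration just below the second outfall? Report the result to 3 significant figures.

14.1 µg/L

Mass balance: C = (1800·0.03500 + 194.0·250.0) / 1994 = 48560/1994 = 24.35 µg/L; combined flow 1994 L/s.
After decay, C = 24.35 × e^(−kt) = 24.35 × 0.3261 = 7.942 µg/L.
At the second outfall, C = (1994·7.942 + 220.0·69.60) / (1994 + 220.0) = 14.07 µg/L.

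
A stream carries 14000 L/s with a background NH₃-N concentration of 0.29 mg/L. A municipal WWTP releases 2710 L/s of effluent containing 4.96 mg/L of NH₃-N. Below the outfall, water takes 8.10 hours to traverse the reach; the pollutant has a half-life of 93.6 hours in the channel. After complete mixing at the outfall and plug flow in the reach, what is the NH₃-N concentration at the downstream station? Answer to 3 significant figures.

Mixed concentration C = ΣQC/ΣQ = (14000·0.2900 + 2710·4.960) / 16710 = 17500/16710 = 1.047 mg/L.
Half-life 93.6 h → k = ln 2 / 93.6 = 0.007405 h⁻¹ = 0.1777 d⁻¹.
After decay, C = 1.047 × e^(−kt) = 1.047 × 0.9418 = 0.9864 mg/L.

0.986 mg/L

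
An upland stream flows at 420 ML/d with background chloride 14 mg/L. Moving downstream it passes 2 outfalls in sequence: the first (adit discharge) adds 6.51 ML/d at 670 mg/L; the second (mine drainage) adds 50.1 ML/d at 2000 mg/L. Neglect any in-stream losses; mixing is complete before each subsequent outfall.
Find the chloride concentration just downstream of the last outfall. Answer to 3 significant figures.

After outfall 1: Q = 420.0 + 6.510 = 426.5 ML/d; C = (420.0·14.00 + 6.510·670.0)/426.5 = 24.01 mg/L.
After outfall 2: Q = 426.5 + 50.10 = 476.6 ML/d; C = (426.5·24.01 + 50.10·2000)/476.6 = 231.7 mg/L.

232 mg/L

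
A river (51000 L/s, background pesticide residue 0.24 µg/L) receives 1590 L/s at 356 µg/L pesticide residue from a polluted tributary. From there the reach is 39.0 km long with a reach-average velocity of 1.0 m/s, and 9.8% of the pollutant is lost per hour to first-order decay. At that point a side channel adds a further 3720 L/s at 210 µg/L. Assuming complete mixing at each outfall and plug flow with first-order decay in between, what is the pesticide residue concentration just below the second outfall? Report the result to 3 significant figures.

After mixing, C = (51000·0.2400 + 1590·356.0) / 52590 = 578300/52590 = 11.00 µg/L; combined flow 52590 L/s.
Travel time t = 39.0·1000 / 1.0 = 39000 s = 10.83 h.
9.8%/h lost → k = −ln(1 − 0.098) = 0.1031 h⁻¹.
After decay, C = 11.00 × e^(−kt) = 11.00 × 0.3271 = 3.597 µg/L.
Second outfall: C = (52590·3.597 + 3720·210.0)/56310 = 17.23 µg/L.

17.2 µg/L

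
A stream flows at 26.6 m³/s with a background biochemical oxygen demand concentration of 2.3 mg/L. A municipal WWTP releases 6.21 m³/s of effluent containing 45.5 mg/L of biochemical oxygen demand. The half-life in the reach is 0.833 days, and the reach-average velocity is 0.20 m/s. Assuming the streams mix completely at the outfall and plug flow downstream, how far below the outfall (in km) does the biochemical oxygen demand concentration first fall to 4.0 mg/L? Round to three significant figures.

Mixed concentration C = ΣQC/ΣQ = (26.60·2.300 + 6.210·45.50) / 32.81 = 343.7/32.81 = 10.48 mg/L.
Half-life 0.833 d → k = ln 2 / 0.833 = 0.8321 d⁻¹.
Set 10.48·exp(−k·t) = 4.0 → t = ln(10.48/4.0)/k = 99970 s = 27.77 h.
Distance = v·t = 0.20·99970 = 19990 m = 19.99 km.

20.0 km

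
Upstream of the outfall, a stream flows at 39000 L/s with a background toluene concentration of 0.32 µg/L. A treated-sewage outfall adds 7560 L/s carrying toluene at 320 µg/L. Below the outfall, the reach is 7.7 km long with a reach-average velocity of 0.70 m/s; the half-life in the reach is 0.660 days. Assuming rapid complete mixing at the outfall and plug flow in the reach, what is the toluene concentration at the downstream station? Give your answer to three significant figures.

45.7 µg/L

Conservation of mass: C = (39000·0.3200 + 7560·320.0) / 46560 = 2432000/46560 = 52.23 µg/L.
Travel time t = 7.7·1000 / 0.70 = 11000 s = 3.056 h.
Half-life 0.660 d → k = ln 2 / 0.660 = 1.050 d⁻¹.
Applying C = C₀e^(−kt): 52.23 × 0.8748 = 45.69 µg/L.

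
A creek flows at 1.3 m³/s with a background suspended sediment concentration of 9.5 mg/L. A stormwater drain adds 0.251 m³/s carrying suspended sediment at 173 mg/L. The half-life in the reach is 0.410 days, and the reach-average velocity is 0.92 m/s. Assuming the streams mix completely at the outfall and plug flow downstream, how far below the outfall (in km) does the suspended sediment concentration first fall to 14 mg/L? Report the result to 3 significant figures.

After mixing, C = (1.300·9.500 + 0.2510·173.0) / 1.551 = 55.77/1.551 = 35.96 mg/L.
Half-life 0.410 d → k = ln 2 / 0.410 = 1.691 d⁻¹.
Set 35.96·exp(−k·t) = 14 → t = ln(35.96/14)/k = 48210 s = 13.39 h.
Distance = v·t = 0.92·48210 = 44350 m = 44.35 km.

44.4 km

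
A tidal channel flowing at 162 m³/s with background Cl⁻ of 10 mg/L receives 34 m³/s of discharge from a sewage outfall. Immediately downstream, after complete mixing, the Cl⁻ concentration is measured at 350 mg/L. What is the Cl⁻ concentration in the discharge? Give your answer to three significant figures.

Mass balance: 162.0·10.00 + 34.00·Cₑ = 196.0·350.0
→ Cₑ = (196.0·350.0 − 162.0·10.00) / 34.00 = 1970 mg/L.

1970 mg/L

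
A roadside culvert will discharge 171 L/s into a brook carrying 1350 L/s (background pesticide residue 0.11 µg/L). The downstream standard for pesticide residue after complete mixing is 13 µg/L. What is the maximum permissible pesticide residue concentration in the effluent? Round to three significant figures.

115 µg/L

At the limit, (Qr·Cr + Qe·Cₑ)/(Qr + Qe) = 13:
Cₑ = (1521·13 − 1350·0.1100) / 171.0 = 114.8 µg/L.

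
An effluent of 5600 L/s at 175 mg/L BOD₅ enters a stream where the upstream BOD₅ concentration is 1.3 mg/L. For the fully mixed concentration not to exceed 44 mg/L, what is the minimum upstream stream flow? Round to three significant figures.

Set C_mix = 44: (Q·1.300 + 5600·175.0) / (Q + 5600) = 44
→ Q = 5600·(175.0 − 44)/(44 − 1.300) = 17180 L/s.

17200 L/s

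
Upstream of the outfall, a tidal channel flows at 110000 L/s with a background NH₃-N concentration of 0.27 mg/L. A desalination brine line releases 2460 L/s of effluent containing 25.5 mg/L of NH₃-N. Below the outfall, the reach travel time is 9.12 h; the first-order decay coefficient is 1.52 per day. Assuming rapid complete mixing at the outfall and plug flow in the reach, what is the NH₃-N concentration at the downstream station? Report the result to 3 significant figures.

Conservation of mass: C = (110000·0.2700 + 2460·25.50) / 112500 = 92430/112500 = 0.8219 mg/L.
First-order decay: C = 0.8219·exp(−k·t) = 0.8219·0.5612 = 0.4613 mg/L.

0.461 mg/L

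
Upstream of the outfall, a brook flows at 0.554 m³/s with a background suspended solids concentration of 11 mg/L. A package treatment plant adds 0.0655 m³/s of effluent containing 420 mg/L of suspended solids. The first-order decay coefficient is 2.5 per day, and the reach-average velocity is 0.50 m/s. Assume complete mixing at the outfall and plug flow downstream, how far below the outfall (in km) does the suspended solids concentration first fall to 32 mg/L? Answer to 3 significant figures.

After mixing, C = (0.5540·11.00 + 0.06550·420.0) / 0.6195 = 33.60/0.6195 = 54.24 mg/L.
Set 54.24·exp(−k·t) = 32 → t = ln(54.24/32)/k = 18240 s = 5.066 h.
Distance = v·t = 0.50·18240 = 9120 m = 9.120 km.

9.12 km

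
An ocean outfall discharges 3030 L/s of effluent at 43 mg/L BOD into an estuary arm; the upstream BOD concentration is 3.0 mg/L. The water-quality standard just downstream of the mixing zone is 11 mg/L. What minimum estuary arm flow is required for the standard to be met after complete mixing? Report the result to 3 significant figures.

12100 L/s

Set C_mix = 11: (Q·3.000 + 3030·43.00) / (Q + 3030) = 11
→ Q = 3030·(43.00 − 11)/(11 − 3.000) = 12120 L/s.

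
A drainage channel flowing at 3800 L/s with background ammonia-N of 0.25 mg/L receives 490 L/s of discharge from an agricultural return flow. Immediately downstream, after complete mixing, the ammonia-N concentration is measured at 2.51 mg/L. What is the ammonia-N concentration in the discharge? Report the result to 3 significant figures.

Mass balance: 3800·0.2500 + 490.0·Cₑ = 4290·2.510
→ Cₑ = (4290·2.510 − 3800·0.2500) / 490.0 = 20.04 mg/L.

20.0 mg/L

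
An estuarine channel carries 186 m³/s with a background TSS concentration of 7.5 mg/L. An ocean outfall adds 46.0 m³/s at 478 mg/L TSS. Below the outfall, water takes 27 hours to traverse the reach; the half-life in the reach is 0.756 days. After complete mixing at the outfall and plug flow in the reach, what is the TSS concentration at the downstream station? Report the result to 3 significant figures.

Mass balance: C = (186.0·7.500 + 46.00·478.0) / 232.0 = 23380/232.0 = 100.8 mg/L.
Half-life 0.756 d → k = ln 2 / 0.756 = 0.9169 d⁻¹.
First-order decay: C = 100.8·exp(−k·t) = 100.8·0.3565 = 35.93 mg/L.

35.9 mg/L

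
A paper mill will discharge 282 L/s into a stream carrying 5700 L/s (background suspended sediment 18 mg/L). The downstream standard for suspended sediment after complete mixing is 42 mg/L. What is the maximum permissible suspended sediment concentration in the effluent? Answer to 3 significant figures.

527 mg/L

At the limit, (Qr·Cr + Qe·Cₑ)/(Qr + Qe) = 42:
Cₑ = (5982·42 − 5700·18.00) / 282.0 = 527.1 mg/L.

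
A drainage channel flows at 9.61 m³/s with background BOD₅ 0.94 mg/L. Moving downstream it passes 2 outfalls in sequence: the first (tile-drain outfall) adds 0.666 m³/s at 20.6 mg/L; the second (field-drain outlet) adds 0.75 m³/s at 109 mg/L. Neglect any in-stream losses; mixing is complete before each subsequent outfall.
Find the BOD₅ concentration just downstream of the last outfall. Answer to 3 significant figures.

9.48 mg/L

Below outfall 1: Q → 10.28 m³/s, C = (9.610·0.9400 + 0.6660·20.60)/10.28 = 2.214 mg/L.
Below outfall 2: Q → 11.03 m³/s, C = (10.28·2.214 + 0.7500·109.0)/11.03 = 9.478 mg/L.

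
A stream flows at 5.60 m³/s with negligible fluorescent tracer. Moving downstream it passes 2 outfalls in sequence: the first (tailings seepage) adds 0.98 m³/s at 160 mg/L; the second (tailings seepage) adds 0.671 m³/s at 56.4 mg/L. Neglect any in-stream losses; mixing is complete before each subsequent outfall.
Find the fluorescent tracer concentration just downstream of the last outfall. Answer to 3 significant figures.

Below outfall 1: Q → 6.580 m³/s, C = (5.600·0 + 0.9800·160.0)/6.580 = 23.83 mg/L.
Below outfall 2: Q → 7.251 m³/s, C = (6.580·23.83 + 0.6710·56.40)/7.251 = 26.84 mg/L.

26.8 mg/L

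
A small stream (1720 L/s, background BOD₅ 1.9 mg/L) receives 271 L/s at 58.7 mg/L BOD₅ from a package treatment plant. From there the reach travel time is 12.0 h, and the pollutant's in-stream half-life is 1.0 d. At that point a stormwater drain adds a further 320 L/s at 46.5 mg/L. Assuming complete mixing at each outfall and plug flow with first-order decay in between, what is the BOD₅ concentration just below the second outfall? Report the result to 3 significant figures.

12.3 mg/L

Mixed concentration C = ΣQC/ΣQ = (1720·1.900 + 271.0·58.70) / 1991 = 19180/1991 = 9.631 mg/L; combined flow 1991 L/s.
Half-life 1.0 d → k = ln 2 / 1.0 = 0.6931 d⁻¹.
After decay, C = 9.631 × e^(−kt) = 9.631 × 0.7071 = 6.810 mg/L.
Second outfall: C = (1991·6.810 + 320.0·46.50)/2311 = 12.31 mg/L.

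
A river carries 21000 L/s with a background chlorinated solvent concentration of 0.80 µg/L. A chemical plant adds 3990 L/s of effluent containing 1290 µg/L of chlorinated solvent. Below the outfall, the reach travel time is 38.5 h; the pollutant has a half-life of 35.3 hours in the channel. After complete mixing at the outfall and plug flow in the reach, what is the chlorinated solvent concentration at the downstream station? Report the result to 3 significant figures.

After mixing, C = (21000·0.8000 + 3990·1290) / 24990 = 5164000/24990 = 206.6 µg/L.
Half-life 35.3 h → k = ln 2 / 35.3 = 0.01964 h⁻¹ = 0.4713 d⁻¹.
Decay over the reach: 206.6·exp(−kt) = 206.6·0.4695 = 97.03 µg/L.

97.0 µg/L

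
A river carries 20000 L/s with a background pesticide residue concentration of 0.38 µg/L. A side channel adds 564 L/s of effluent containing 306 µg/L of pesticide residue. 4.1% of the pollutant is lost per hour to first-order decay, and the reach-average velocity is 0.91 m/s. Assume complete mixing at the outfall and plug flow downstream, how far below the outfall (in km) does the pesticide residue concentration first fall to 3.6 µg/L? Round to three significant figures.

Mixed concentration C = ΣQC/ΣQ = (20000·0.3800 + 564.0·306.0) / 20560 = 180200/20560 = 8.762 µg/L.
4.1%/h lost → k = −ln(1 − 0.041) = 0.04186 h⁻¹.
Set 8.762·exp(−k·t) = 3.6 → t = ln(8.762/3.6)/k = 76490 s = 21.25 h.
Distance = v·t = 0.91·76490 = 69610 m = 69.61 km.

69.6 km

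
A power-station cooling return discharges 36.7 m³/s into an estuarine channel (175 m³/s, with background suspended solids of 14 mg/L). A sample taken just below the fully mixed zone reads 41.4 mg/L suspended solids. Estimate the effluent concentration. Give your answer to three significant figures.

172 mg/L

Mass balance: 175.0·14.00 + 36.70·Cₑ = 211.7·41.40
→ Cₑ = (211.7·41.40 − 175.0·14.00) / 36.70 = 172.1 mg/L.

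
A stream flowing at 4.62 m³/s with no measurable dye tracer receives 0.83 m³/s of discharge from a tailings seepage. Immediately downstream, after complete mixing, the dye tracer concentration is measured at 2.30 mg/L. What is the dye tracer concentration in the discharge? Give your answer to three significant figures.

Mass balance: 4.620·0 + 0.8300·Cₑ = 5.450·2.300
→ Cₑ = (5.450·2.300 − 4.620·0) / 0.8300 = 15.10 mg/L.

15.1 mg/L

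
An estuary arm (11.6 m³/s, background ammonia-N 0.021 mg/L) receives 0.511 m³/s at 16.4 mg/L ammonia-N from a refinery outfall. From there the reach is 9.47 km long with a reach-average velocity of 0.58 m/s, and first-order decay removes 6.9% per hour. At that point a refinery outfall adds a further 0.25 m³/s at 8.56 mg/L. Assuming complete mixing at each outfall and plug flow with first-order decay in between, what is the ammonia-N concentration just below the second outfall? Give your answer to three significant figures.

0.678 mg/L

Mass balance: C = (11.60·0.02100 + 0.5110·16.40) / 12.11 = 8.624/12.11 = 0.7121 mg/L; combined flow 12.11 m³/s.
Travel time t = 9.47·1000 / 0.58 = 16330 s = 4.535 h.
6.9%/h lost → k = −ln(1 − 0.069) = 0.07150 h⁻¹.
After decay, C = 0.7121 × e^(−kt) = 0.7121 × 0.7231 = 0.5149 mg/L.
At the second outfall, C = (12.11·0.5149 + 0.2500·8.560) / (12.11 + 0.2500) = 0.6776 mg/L.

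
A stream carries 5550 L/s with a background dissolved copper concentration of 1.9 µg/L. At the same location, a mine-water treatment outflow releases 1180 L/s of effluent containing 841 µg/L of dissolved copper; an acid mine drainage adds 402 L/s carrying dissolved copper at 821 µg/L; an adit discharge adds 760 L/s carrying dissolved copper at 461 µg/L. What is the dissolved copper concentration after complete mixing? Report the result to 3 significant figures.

Conservation of mass: C = (5550·1.900 + 1180·841.0 + 402.0·821.0 + 760.0·461.0) / 7892 = 1683000/7892 = 213.3 µg/L.

213 µg/L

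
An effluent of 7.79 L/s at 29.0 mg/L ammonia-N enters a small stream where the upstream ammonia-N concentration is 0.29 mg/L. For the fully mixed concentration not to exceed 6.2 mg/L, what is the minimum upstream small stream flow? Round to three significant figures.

30.1 L/s

Set C_mix = 6.2: (Q·0.2900 + 7.790·29.00) / (Q + 7.790) = 6.2
→ Q = 7.790·(29.00 − 6.2)/(6.2 − 0.2900) = 30.05 L/s.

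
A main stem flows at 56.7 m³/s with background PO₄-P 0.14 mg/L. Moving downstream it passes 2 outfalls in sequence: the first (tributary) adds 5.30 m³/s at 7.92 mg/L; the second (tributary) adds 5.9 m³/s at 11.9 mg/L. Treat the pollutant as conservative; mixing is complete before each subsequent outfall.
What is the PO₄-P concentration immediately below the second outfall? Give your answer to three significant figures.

1.77 mg/L

After outfall 1: Q = 56.70 + 5.300 = 62.00 m³/s; C = (56.70·0.1400 + 5.300·7.920)/62.00 = 0.8051 mg/L.
After outfall 2: Q = 62.00 + 5.900 = 67.90 m³/s; C = (62.00·0.8051 + 5.900·11.90)/67.90 = 1.769 mg/L.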